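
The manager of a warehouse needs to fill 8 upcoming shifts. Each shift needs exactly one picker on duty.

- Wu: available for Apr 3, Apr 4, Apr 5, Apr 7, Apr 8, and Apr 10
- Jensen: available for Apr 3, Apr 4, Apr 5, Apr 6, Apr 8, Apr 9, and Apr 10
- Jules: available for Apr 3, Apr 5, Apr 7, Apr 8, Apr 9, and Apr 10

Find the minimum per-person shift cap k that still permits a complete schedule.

3

With 3 pickers and 8 worker-slots to fill, someone must work at least ⌈8/3⌉ = 3 shifts, so k ≥ 3.
k = 3 works: Apr 3→Wu, Apr 4→Wu, Apr 5→Jensen, Apr 6→Jensen, Apr 7→Wu, Apr 8→Jules, Apr 9→Jensen, Apr 10→Jules.
Loads: Wu 3, Jensen 3, Jules 2 — all ≤ 3.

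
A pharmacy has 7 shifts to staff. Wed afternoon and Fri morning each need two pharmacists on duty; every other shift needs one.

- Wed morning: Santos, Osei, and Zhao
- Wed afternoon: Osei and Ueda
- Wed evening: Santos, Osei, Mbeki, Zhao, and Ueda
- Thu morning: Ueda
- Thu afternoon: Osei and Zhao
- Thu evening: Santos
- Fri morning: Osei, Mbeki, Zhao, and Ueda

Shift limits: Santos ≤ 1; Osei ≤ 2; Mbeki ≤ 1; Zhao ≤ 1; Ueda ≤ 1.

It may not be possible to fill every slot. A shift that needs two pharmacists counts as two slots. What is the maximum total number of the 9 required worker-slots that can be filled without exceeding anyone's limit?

Total capacity across all pharmacists is 1+2+1+1+1 = 6, and 9 slots are needed, so at most 6 can be filled.
An assignment achieving 6: Wed morning→Zhao, Wed afternoon→Osei, Thu morning→Ueda, Thu afternoon→Osei, Thu evening→Santos, Fri morning→Mbeki.
Loads: Santos 1/1, Osei 2/2, Mbeki 1/1, Zhao 1/1, Ueda 1/1.

6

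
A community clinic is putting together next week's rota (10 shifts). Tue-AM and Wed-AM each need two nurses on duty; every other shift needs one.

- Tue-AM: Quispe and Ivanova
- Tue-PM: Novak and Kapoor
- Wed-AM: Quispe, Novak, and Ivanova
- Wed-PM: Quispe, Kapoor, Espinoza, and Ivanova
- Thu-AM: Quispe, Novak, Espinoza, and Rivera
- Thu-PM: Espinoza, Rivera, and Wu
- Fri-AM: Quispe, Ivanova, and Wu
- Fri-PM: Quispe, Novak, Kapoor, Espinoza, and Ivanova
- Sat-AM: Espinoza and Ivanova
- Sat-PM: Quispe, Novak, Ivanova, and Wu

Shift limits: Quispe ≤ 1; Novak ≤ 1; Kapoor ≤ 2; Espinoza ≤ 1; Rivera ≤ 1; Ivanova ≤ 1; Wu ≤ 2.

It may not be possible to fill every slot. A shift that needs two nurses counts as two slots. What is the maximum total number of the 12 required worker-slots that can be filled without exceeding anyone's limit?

Total capacity across all nurses is 1+1+2+1+1+1+2 = 9, and 12 slots are needed, so at most 9 can be filled.
An assignment achieving 9: Tue-AM→Quispe+Ivanova, Tue-PM→Novak, Wed-PM→Kapoor, Thu-PM→Rivera, Fri-AM→Wu, Fri-PM→Kapoor, Sat-AM→Espinoza, Sat-PM→Wu.
Loads: Quispe 1/1, Novak 1/1, Kapoor 2/2, Espinoza 1/1, Rivera 1/1, Ivanova 1/1, Wu 2/2.

9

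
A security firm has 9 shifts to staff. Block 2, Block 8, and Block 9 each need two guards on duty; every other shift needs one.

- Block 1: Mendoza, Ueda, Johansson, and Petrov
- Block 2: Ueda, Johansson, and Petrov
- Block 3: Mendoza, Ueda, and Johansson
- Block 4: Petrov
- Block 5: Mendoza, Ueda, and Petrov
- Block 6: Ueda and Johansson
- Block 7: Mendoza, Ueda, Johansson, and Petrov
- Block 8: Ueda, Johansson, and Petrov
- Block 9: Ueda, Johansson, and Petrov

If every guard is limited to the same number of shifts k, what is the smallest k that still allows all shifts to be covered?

With 4 guards and 12 worker-slots to fill, someone must work at least ⌈12/4⌉ = 3 shifts, so k ≥ 3.
k = 3 works: Block 1→Mendoza, Block 2→Ueda+Johansson, Block 3→Mendoza, Block 4→Petrov, Block 5→Mendoza, Block 6→Ueda, Block 7→Petrov, Block 8→Ueda+Johansson, Block 9→Johansson+Petrov.
Loads: Mendoza 3, Ueda 3, Johansson 3, Petrov 3 — all ≤ 3.

3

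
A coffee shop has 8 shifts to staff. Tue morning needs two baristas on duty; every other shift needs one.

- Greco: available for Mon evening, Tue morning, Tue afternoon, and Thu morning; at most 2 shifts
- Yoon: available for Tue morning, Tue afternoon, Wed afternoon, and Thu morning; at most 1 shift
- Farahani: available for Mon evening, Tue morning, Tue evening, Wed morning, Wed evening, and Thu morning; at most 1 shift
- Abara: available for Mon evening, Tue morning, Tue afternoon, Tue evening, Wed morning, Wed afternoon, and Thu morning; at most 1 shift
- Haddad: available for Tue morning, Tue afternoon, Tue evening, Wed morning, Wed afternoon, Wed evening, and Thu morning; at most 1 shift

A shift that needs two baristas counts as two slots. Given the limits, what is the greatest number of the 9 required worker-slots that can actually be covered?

6

Total capacity across all baristas is 2+1+1+1+1 = 6, and 9 slots are needed, so at most 6 can be filled.
An assignment achieving 6: Mon evening→Greco, Tue afternoon→Greco, Tue evening→Abara, Wed morning→Haddad, Wed afternoon→Yoon, Wed evening→Farahani.
Loads: Greco 2/2, Yoon 1/1, Farahani 1/1, Abara 1/1, Haddad 1/1.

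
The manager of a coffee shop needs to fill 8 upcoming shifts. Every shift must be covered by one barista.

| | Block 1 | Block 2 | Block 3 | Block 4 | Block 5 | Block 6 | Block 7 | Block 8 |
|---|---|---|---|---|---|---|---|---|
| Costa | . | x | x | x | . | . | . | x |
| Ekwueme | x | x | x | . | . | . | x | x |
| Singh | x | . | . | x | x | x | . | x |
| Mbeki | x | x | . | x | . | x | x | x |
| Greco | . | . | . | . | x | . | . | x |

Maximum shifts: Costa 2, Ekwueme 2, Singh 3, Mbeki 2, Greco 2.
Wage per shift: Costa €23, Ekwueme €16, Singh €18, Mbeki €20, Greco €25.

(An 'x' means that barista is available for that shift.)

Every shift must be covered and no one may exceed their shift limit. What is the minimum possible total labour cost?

Picking the cheapest available barista for each shift independently would cost €134, but that ignores the shift limits.
An optimal schedule: Block 1→Singh, Block 2→Mbeki, Block 3→Ekwueme, Block 4→Mbeki, Block 5→Singh, Block 6→Singh, Block 7→Ekwueme, Block 8→Costa.
Total: 18 + 20 + 16 + 20 + 18 + 18 + 16 + 23 = €149.

€149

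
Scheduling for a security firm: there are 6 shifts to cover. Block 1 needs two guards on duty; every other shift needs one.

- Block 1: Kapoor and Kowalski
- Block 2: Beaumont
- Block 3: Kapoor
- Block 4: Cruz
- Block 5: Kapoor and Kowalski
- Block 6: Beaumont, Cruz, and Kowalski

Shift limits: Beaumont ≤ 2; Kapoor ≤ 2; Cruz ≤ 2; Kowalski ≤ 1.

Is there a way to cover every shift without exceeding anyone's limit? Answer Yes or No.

No

Total capacity is 7 and 7 slots are needed, so capacity alone doesn't rule it out.
Shifts {Block 1, Block 3, Block 5} need 4 worker-slots in total, but the guards available for any of those shifts (Kapoor and Kowalski) can supply at most 3 among them. So no valid schedule exists.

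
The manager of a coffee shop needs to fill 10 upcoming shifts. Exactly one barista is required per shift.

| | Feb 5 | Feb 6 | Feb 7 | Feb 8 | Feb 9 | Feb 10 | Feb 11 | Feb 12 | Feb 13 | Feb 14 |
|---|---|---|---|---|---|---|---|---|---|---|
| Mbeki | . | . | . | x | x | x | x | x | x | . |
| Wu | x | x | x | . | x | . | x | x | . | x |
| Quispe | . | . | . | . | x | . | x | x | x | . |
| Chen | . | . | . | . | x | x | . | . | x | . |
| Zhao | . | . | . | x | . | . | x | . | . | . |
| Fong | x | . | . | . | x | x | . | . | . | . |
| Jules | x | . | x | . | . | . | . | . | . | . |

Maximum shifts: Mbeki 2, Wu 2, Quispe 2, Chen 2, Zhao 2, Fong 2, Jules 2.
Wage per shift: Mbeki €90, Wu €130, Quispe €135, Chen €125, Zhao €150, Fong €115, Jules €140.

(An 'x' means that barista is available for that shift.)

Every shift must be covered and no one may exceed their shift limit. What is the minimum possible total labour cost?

Feb 6 can only be covered by Wu, so that assignment is forced.
Feb 14 can only be covered by Wu, so that assignment is forced.
Picking the cheapest available barista for each shift independently would cost €1045, but that ignores the shift limits.
An optimal schedule: Feb 5→Fong, Feb 6→Wu, Feb 7→Jules, Feb 8→Mbeki, Feb 9→Chen, Feb 10→Fong, Feb 11→Quispe, Feb 12→Mbeki, Feb 13→Chen, Feb 14→Wu.
Total: 115 + 130 + 140 + 90 + 125 + 115 + 135 + 90 + 125 + 130 = €1195.

€1195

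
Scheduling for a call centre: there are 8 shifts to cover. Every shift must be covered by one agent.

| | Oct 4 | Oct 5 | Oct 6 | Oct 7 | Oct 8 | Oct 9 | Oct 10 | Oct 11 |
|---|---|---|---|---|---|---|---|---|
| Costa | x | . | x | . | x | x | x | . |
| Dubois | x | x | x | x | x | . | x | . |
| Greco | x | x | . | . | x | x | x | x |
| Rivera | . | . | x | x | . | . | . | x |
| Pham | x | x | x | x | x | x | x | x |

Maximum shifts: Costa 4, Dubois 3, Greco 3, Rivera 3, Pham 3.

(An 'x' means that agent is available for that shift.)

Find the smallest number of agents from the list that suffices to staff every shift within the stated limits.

3

8 slots to fill and no one can take more than 4, so at least ⌈8/4⌉ = 2 agents are needed.
Any 2 agents together have capacity at most 4+3 = 7 < 8 slots, so 2 can never suffice.
Costa, Dubois, and Greco alone can cover everything: Oct 4→Costa, Oct 5→Dubois, Oct 6→Costa, Oct 7→Dubois, Oct 8→Costa, Oct 9→Costa, Oct 10→Dubois, Oct 11→Greco.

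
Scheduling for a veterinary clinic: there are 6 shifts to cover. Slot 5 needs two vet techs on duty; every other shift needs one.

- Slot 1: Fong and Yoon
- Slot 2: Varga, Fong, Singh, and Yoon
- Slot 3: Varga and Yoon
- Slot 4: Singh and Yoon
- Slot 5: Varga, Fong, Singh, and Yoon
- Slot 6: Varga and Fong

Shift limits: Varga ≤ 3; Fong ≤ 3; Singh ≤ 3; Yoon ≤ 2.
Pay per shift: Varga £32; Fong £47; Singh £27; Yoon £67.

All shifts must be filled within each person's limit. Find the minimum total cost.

£224

Picking the cheapest available vet tech for each shift independently would cost £224, and that bound is achievable.
An optimal schedule: Slot 1→Fong, Slot 2→Singh, Slot 3→Varga, Slot 4→Singh, Slot 5→Singh+Varga, Slot 6→Varga.
Total: 47 + 27 + 32 + 27 + 27 + 32 + 32 = £224.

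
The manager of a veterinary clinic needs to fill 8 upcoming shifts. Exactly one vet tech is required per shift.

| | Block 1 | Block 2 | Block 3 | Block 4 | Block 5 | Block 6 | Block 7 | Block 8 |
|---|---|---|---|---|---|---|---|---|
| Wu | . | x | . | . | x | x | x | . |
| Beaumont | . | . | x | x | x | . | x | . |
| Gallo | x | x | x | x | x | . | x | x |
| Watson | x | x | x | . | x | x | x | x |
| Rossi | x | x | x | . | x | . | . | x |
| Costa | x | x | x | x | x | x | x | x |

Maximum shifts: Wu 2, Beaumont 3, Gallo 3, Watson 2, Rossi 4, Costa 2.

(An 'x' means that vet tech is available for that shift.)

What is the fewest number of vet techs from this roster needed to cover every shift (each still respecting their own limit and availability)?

8 slots to fill and no one can take more than 4, so at least ⌈8/4⌉ = 2 vet techs are needed.
Any 2 vet techs together have capacity at most 4+3 = 7 < 8 slots, so 2 can never suffice.
Wu, Beaumont, and Gallo alone can cover everything: Block 1→Gallo, Block 2→Wu, Block 3→Beaumont, Block 4→Beaumont, Block 5→Beaumont, Block 6→Wu, Block 7→Gallo, Block 8→Gallo.

3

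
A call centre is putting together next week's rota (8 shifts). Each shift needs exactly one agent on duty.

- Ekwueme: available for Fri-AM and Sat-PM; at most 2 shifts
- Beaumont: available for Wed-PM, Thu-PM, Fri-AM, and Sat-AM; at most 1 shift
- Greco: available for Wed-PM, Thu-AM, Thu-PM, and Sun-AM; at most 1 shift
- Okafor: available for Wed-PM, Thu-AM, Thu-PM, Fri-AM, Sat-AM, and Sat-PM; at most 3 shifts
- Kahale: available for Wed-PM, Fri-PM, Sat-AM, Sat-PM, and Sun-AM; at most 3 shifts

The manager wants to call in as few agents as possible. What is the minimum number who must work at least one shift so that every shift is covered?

8 slots to fill and no one can take more than 3, so at least ⌈8/3⌉ = 3 agents are needed.
Ekwueme, Okafor, and Kahale alone can cover everything: Wed-PM→Okafor, Thu-AM→Okafor, Thu-PM→Okafor, Fri-AM→Ekwueme, Fri-PM→Kahale, Sat-AM→Kahale, Sat-PM→Ekwueme, Sun-AM→Kahale.

3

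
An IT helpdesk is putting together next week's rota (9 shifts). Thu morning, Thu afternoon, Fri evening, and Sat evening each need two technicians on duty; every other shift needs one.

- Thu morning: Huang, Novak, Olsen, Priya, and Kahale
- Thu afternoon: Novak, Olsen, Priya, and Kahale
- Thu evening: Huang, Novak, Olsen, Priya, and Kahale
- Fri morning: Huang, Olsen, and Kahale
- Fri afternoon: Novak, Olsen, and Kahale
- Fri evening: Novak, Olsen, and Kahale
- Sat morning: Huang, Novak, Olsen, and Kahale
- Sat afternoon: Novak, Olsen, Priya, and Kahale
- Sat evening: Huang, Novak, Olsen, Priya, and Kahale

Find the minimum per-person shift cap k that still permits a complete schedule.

With 5 technicians and 13 worker-slots to fill, someone must work at least ⌈13/5⌉ = 3 shifts, so k ≥ 3.
k = 3 works: Thu morning→Olsen+Priya, Thu afternoon→Olsen+Priya, Thu evening→Huang, Fri morning→Huang, Fri afternoon→Novak, Fri evening→Novak+Olsen, Sat morning→Huang, Sat afternoon→Novak, Sat evening→Priya+Kahale.
Loads: Huang 3, Novak 3, Olsen 3, Priya 3, Kahale 1 — all ≤ 3.

3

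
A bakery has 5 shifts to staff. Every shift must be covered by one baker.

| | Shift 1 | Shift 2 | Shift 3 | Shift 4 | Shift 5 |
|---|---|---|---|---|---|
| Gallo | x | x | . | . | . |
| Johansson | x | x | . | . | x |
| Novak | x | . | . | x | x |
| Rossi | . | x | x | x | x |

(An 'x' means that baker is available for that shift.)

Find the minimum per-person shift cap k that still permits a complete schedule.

2

With 4 bakers and 5 worker-slots to fill, someone must work at least ⌈5/4⌉ = 2 shifts, so k ≥ 2.
k = 2 works: Shift 1→Gallo, Shift 2→Gallo, Shift 3→Rossi, Shift 4→Novak, Shift 5→Johansson.
Loads: Gallo 2, Johansson 1, Novak 1, Rossi 1 — all ≤ 2.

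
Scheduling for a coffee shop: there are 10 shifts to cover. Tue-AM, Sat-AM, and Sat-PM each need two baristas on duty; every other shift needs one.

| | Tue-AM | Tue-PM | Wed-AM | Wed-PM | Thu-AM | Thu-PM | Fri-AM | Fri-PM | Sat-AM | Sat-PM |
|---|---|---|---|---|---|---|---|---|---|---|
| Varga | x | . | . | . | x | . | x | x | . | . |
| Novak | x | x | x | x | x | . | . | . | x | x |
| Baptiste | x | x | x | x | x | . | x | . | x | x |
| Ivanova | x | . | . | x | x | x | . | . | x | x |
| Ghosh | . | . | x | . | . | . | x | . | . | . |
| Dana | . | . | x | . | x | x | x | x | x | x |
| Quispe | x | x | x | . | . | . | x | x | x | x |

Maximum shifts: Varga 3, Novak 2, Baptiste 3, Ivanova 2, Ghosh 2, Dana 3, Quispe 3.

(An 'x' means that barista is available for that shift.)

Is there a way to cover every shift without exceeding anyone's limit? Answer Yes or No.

Yes

One valid schedule: Tue-AM→Baptiste+Ivanova, Tue-PM→Novak, Wed-AM→Baptiste, Wed-PM→Novak, Thu-AM→Varga, Thu-PM→Ivanova, Fri-AM→Varga, Fri-PM→Varga, Sat-AM→Baptiste+Dana, Sat-PM→Dana+Quispe.
Loads: Varga 3/3, Novak 2/2, Baptiste 3/3, Ivanova 2/2, Ghosh 0/2, Dana 2/3, Quispe 1/3 — all within limits.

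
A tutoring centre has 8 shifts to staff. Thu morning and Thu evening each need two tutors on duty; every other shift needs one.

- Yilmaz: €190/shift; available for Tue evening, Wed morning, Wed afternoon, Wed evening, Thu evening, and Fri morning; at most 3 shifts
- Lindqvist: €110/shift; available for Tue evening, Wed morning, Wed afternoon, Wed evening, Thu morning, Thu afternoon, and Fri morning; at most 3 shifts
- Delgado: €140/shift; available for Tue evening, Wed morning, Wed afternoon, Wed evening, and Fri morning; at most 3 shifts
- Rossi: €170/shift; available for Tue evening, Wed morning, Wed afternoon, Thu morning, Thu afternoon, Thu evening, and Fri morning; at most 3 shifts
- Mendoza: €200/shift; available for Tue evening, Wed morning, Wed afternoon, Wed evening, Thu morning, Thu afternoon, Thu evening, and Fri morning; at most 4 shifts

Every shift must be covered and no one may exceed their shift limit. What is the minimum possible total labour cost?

€1450

Picking the cheapest available tutor for each shift independently would cost €1300, but that ignores the shift limits.
An optimal schedule: Tue evening→Delgado, Wed morning→Delgado, Wed afternoon→Delgado, Wed evening→Lindqvist, Thu morning→Lindqvist+Rossi, Thu afternoon→Lindqvist, Thu evening→Rossi+Yilmaz, Fri morning→Rossi.
Total: 140 + 140 + 140 + 110 + 110 + 170 + 110 + 170 + 190 + 170 = €1450.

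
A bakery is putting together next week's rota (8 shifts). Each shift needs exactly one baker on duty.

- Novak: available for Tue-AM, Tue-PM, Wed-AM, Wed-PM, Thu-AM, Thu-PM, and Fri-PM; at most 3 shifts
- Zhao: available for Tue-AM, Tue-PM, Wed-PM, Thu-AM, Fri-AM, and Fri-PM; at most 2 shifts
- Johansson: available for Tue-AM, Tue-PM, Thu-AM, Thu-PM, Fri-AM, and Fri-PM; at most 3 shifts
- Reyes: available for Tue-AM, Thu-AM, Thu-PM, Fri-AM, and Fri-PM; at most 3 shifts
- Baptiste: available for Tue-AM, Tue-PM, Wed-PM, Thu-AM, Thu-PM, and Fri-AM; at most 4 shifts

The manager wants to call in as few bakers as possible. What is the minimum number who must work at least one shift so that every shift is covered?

3

8 slots to fill and no one can take more than 4, so at least ⌈8/4⌉ = 2 bakers are needed.
Any 2 bakers together have capacity at most 4+3 = 7 < 8 slots, so 2 can never suffice.
Novak, Zhao, and Johansson alone can cover everything: Tue-AM→Zhao, Tue-PM→Johansson, Wed-AM→Novak, Wed-PM→Novak, Thu-AM→Johansson, Thu-PM→Novak, Fri-AM→Zhao, Fri-PM→Johansson.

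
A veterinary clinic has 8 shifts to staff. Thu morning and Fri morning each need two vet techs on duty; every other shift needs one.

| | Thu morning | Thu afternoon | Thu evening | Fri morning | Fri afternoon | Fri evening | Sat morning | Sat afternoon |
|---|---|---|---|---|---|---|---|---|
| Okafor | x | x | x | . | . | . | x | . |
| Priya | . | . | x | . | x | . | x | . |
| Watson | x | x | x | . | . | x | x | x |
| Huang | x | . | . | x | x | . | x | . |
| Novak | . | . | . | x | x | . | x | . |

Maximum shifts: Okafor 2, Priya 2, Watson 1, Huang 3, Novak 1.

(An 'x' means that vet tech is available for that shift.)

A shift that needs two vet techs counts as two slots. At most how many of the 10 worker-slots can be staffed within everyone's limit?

9

Total capacity across all vet techs is 2+2+1+3+1 = 9, and 10 slots are needed, so at most 9 can be filled.
An assignment achieving 9: Thu morning→Okafor+Huang, Thu afternoon→Okafor, Thu evening→Priya, Fri morning→Huang+Novak, Fri afternoon→Priya, Fri evening→Watson, Sat morning→Huang.
Loads: Okafor 2/2, Priya 2/2, Watson 1/1, Huang 3/3, Novak 1/1.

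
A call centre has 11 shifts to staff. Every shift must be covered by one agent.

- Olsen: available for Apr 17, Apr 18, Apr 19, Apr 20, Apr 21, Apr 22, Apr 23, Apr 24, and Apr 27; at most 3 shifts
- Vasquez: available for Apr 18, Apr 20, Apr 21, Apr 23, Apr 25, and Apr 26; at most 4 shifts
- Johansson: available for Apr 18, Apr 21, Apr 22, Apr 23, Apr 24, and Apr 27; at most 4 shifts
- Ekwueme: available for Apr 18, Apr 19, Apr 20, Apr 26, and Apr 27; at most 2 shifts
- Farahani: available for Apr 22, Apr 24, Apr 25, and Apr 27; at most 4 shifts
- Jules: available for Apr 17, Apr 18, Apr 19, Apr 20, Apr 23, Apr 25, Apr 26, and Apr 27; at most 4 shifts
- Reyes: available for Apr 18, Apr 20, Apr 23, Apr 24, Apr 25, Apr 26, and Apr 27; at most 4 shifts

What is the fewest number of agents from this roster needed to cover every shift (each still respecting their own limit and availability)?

3

11 slots to fill and no one can take more than 4, so at least ⌈11/4⌉ = 3 agents are needed.
Olsen, Vasquez, and Johansson alone can cover everything: Apr 17→Olsen, Apr 18→Vasquez, Apr 19→Olsen, Apr 20→Olsen, Apr 21→Vasquez, Apr 22→Johansson, Apr 23→Johansson, Apr 24→Johansson, Apr 25→Vasquez, Apr 26→Vasquez, Apr 27→Johansson.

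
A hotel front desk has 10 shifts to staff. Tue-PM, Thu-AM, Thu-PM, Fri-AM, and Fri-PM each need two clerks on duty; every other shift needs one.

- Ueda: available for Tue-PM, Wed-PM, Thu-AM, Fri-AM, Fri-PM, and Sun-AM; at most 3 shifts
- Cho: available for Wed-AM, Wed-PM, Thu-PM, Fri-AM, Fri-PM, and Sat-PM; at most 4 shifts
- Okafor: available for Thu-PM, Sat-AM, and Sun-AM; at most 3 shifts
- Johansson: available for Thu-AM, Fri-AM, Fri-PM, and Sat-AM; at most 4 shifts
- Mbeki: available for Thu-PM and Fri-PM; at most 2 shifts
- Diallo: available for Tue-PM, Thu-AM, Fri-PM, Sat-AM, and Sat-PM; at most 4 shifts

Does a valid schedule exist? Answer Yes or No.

Tue-PM can only be covered by Ueda and Diallo, so that assignment is forced.
Wed-AM can only be covered by Cho, so that assignment is forced.
One valid schedule: Tue-PM→Ueda+Diallo, Wed-AM→Cho, Wed-PM→Ueda, Thu-AM→Johansson+Diallo, Thu-PM→Cho+Okafor, Fri-AM→Cho+Johansson, Fri-PM→Johansson+Mbeki, Sat-AM→Okafor, Sat-PM→Cho, Sun-AM→Ueda.
Loads: Ueda 3/3, Cho 4/4, Okafor 2/3, Johansson 3/4, Mbeki 1/2, Diallo 2/4 — all within limits.

Yes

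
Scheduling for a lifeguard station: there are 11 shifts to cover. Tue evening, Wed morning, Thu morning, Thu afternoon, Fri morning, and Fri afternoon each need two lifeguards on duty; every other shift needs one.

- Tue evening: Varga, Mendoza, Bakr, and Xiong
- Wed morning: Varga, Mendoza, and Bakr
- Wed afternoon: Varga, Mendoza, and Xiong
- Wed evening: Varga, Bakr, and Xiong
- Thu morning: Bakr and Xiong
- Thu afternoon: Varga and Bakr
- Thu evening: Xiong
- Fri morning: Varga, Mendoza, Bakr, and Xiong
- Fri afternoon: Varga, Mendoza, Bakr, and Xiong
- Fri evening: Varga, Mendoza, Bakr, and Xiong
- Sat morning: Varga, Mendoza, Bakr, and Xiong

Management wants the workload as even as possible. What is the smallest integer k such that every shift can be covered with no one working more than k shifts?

5

With 4 lifeguards and 17 worker-slots to fill, someone must work at least ⌈17/4⌉ = 5 shifts, so k ≥ 5.
k = 5 works: Tue evening→Mendoza+Bakr, Wed morning→Varga+Mendoza, Wed afternoon→Varga, Wed evening→Varga, Thu morning→Bakr+Xiong, Thu afternoon→Varga+Bakr, Thu evening→Xiong, Fri morning→Mendoza+Bakr, Fri afternoon→Mendoza+Bakr, Fri evening→Varga, Sat morning→Mendoza.
Loads: Varga 5, Mendoza 5, Bakr 5, Xiong 2 — all ≤ 5.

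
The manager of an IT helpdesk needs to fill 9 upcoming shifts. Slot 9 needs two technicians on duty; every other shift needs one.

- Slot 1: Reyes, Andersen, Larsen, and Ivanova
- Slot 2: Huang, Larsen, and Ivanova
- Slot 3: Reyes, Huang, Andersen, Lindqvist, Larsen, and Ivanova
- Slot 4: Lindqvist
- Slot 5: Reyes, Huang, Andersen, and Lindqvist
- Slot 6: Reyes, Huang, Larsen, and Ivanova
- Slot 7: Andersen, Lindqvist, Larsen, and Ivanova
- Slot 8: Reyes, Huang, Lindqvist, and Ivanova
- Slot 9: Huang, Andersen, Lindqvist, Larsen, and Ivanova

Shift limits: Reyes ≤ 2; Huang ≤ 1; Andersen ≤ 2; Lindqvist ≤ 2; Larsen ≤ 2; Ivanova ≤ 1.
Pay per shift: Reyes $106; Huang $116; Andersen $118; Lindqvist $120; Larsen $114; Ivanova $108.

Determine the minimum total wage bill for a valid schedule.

Slot 4 can only be covered by Lindqvist, so that assignment is forced.
Picking the cheapest available technician for each shift independently would cost $1088, but that ignores the shift limits.
An optimal schedule: Slot 1→Reyes, Slot 2→Huang, Slot 3→Andersen, Slot 4→Lindqvist, Slot 5→Reyes, Slot 6→Larsen, Slot 7→Andersen, Slot 8→Lindqvist, Slot 9→Larsen+Ivanova.
Total: 106 + 116 + 118 + 120 + 106 + 114 + 118 + 120 + 114 + 108 = $1140.

$1140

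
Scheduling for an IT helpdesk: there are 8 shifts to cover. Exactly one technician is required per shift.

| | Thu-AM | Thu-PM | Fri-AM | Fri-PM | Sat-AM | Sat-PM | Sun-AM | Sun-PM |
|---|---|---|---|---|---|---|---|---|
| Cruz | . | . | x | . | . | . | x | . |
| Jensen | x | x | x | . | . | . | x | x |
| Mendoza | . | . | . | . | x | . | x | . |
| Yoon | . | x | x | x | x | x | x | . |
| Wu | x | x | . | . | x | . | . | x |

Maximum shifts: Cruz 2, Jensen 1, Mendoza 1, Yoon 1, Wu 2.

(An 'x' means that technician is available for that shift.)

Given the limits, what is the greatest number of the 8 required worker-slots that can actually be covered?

Total capacity across all technicians is 2+1+1+1+2 = 7, and 8 slots are needed, so at most 7 can be filled.
An assignment achieving 7: Thu-AM→Jensen, Thu-PM→Wu, Fri-AM→Cruz, Fri-PM→Yoon, Sat-AM→Mendoza, Sun-AM→Cruz, Sun-PM→Wu.
Loads: Cruz 2/2, Jensen 1/1, Mendoza 1/1, Yoon 1/1, Wu 2/2.

7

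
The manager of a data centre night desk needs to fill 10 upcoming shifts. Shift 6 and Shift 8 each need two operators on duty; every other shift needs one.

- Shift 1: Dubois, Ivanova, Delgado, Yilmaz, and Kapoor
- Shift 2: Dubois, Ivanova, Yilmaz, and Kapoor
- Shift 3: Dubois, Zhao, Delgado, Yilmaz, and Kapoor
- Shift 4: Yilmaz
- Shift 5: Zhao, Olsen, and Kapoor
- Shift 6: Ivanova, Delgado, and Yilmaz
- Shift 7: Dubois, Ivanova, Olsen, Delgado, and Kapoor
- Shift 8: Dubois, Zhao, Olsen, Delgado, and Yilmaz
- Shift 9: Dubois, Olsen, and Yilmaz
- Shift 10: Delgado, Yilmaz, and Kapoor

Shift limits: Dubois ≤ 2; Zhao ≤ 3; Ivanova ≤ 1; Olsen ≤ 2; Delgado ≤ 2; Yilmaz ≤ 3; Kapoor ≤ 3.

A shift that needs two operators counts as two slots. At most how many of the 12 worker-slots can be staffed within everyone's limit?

12

Total capacity across all operators is 2+3+1+2+2+3+3 = 16, and 12 slots are needed, so at most 12 can be filled.
An assignment achieving 12: Shift 1→Yilmaz, Shift 2→Dubois, Shift 3→Zhao, Shift 4→Yilmaz, Shift 5→Zhao, Shift 6→Ivanova+Delgado, Shift 7→Olsen, Shift 8→Zhao+Olsen, Shift 9→Dubois, Shift 10→Delgado.
Loads: Dubois 2/2, Zhao 3/3, Ivanova 1/1, Olsen 2/2, Delgado 2/2, Yilmaz 2/3, Kapoor 0/3.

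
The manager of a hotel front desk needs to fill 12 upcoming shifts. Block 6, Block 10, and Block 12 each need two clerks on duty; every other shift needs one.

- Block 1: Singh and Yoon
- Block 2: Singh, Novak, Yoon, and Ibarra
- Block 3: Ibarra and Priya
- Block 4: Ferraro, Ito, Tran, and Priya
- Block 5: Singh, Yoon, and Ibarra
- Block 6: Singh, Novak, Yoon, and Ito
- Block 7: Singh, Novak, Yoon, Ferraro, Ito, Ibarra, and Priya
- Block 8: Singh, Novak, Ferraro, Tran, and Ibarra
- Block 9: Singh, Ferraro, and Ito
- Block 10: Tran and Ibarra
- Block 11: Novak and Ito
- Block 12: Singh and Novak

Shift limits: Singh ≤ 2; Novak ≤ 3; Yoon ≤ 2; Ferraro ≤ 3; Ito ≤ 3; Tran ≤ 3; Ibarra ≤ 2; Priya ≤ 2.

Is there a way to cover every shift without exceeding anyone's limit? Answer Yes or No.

Yes

Block 10 can only be covered by Tran and Ibarra, so that assignment is forced.
Block 12 can only be covered by Singh and Novak, so that assignment is forced.
One valid schedule: Block 1→Singh, Block 2→Novak, Block 3→Ibarra, Block 4→Ferraro, Block 5→Yoon, Block 6→Yoon+Ito, Block 7→Ito, Block 8→Ferraro, Block 9→Ferraro, Block 10→Tran+Ibarra, Block 11→Novak, Block 12→Singh+Novak.
Loads: Singh 2/2, Novak 3/3, Yoon 2/2, Ferraro 3/3, Ito 2/3, Tran 1/3, Ibarra 2/2, Priya 0/2 — all within limits.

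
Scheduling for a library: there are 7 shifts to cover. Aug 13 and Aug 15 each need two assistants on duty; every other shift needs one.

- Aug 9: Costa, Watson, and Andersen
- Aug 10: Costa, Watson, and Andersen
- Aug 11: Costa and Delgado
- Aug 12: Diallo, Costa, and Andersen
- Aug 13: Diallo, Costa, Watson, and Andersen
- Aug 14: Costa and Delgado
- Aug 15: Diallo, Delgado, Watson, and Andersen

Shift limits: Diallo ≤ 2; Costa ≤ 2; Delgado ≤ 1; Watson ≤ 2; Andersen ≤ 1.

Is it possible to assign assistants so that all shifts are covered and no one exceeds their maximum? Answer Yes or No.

No

Total capacity is 2+2+1+2+1 = 8 but 9 worker-slots are needed — infeasible.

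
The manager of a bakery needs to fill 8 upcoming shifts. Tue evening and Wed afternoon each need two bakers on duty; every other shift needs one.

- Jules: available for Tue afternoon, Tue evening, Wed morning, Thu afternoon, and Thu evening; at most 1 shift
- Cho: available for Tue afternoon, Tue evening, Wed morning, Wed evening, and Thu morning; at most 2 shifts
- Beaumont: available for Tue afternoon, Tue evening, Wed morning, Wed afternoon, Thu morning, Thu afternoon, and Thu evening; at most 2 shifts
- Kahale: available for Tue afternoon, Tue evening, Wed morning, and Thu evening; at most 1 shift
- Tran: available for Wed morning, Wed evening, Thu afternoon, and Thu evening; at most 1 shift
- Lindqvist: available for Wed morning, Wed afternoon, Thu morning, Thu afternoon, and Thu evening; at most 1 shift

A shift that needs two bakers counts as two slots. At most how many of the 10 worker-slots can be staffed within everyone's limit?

Total capacity across all bakers is 1+2+2+1+1+1 = 8, and 10 slots are needed, so at most 8 can be filled.
An assignment achieving 8: Tue afternoon→Jules, Tue evening→Beaumont+Kahale, Wed afternoon→Beaumont+Lindqvist, Wed evening→Cho, Thu morning→Cho, Thu afternoon→Tran.
Loads: Jules 1/1, Cho 2/2, Beaumont 2/2, Kahale 1/1, Tran 1/1, Lindqvist 1/1.

8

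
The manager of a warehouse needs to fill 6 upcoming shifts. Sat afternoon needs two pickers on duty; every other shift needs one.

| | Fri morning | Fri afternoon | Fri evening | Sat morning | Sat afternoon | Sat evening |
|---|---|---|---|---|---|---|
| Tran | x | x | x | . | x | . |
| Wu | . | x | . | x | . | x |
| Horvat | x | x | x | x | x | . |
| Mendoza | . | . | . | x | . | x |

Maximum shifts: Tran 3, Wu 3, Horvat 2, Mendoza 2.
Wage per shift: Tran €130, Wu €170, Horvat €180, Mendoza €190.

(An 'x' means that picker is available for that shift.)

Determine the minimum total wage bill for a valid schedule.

Sat afternoon can only be covered by Tran and Horvat, so that assignment is forced.
Picking the cheapest available picker for each shift independently would cost €1040, but that ignores the shift limits.
An optimal schedule: Fri morning→Tran, Fri afternoon→Wu, Fri evening→Tran, Sat morning→Wu, Sat afternoon→Tran+Horvat, Sat evening→Wu.
Total: 130 + 170 + 130 + 170 + 130 + 180 + 170 = €1080.

€1080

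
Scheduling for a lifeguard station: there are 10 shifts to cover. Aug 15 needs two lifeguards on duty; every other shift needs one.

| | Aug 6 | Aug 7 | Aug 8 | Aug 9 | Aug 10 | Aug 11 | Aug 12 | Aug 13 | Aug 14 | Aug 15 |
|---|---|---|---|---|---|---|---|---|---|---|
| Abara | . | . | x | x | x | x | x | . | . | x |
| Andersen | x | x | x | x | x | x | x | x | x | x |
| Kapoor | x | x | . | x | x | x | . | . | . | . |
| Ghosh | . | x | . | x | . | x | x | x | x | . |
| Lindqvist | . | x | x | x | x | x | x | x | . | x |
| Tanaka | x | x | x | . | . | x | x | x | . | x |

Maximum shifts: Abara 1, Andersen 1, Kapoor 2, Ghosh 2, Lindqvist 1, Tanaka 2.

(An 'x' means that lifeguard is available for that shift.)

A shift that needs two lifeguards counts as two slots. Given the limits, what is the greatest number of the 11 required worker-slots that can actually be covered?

9

Total capacity across all lifeguards is 1+1+2+2+1+2 = 9, and 11 slots are needed, so at most 9 can be filled.
An assignment achieving 9: Aug 6→Kapoor, Aug 7→Ghosh, Aug 8→Abara, Aug 10→Kapoor, Aug 12→Tanaka, Aug 13→Ghosh, Aug 14→Andersen, Aug 15→Lindqvist+Tanaka.
Loads: Abara 1/1, Andersen 1/1, Kapoor 2/2, Ghosh 2/2, Lindqvist 1/1, Tanaka 2/2.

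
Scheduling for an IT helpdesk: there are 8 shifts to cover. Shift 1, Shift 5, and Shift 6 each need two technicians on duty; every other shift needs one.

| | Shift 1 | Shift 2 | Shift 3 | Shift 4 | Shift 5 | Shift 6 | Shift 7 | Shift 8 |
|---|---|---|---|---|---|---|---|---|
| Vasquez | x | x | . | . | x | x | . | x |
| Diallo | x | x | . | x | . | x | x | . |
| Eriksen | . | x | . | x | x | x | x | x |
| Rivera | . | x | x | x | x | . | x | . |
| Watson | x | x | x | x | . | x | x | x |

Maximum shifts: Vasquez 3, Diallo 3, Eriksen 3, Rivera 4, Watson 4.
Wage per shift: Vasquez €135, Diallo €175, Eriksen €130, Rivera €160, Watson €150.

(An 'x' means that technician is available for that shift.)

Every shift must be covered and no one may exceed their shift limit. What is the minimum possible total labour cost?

€1555

Picking the cheapest available technician for each shift independently would cost €1485, but that ignores the shift limits.
An optimal schedule: Shift 1→Vasquez+Watson, Shift 2→Rivera, Shift 3→Watson, Shift 4→Eriksen, Shift 5→Eriksen+Vasquez, Shift 6→Vasquez+Watson, Shift 7→Watson, Shift 8→Eriksen.
Total: 135 + 150 + 160 + 150 + 130 + 130 + 135 + 135 + 150 + 150 + 130 = €1555.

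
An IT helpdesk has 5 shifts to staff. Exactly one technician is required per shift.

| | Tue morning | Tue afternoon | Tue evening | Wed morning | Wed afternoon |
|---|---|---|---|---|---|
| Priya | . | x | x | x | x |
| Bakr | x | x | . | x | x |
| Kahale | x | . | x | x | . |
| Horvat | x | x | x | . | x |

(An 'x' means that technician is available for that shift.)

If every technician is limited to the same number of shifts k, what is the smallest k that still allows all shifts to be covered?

2

With 4 technicians and 5 worker-slots to fill, someone must work at least ⌈5/4⌉ = 2 shifts, so k ≥ 2.
k = 2 works: Tue morning→Bakr, Tue afternoon→Priya, Tue evening→Priya, Wed morning→Bakr, Wed afternoon→Horvat.
Loads: Priya 2, Bakr 2, Kahale 0, Horvat 1 — all ≤ 2.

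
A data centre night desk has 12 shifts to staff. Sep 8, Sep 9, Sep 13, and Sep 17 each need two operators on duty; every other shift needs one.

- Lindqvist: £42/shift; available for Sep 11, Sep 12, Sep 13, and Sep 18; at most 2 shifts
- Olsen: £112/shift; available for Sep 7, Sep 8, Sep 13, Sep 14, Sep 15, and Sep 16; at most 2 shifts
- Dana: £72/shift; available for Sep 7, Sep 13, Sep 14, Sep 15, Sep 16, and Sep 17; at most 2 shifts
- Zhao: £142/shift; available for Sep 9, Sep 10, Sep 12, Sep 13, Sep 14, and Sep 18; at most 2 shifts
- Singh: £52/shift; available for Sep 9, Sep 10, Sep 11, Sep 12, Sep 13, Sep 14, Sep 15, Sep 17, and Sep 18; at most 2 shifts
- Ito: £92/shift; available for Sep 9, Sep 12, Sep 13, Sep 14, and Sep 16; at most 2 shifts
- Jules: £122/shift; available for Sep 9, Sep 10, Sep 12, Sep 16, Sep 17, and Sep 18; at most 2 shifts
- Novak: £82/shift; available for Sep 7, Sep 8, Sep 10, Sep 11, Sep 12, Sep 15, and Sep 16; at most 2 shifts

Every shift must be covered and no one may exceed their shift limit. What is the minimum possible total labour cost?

Sep 8 can only be covered by Olsen and Novak, so that assignment is forced.
Picking the cheapest available operator for each shift independently would cost £982, but that ignores the shift limits.
An optimal schedule: Sep 7→Olsen, Sep 8→Olsen+Novak, Sep 9→Ito+Jules, Sep 10→Zhao, Sep 11→Lindqvist, Sep 12→Novak, Sep 13→Singh+Ito, Sep 14→Zhao, Sep 15→Dana, Sep 16→Jules, Sep 17→Dana+Singh, Sep 18→Lindqvist.
Total: 112 + 112 + 82 + 92 + 122 + 142 + 42 + 82 + 52 + 92 + 142 + 72 + 122 + 72 + 52 + 42 = £1432.

£1432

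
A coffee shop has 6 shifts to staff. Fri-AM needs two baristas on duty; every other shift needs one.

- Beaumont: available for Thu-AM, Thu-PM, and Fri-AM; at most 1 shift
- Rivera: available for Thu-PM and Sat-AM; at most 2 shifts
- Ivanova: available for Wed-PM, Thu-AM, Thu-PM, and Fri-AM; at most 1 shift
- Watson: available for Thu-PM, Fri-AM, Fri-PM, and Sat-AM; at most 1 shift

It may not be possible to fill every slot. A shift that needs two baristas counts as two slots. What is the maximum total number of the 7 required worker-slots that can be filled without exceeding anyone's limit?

5

Total capacity across all baristas is 1+2+1+1 = 5, and 7 slots are needed, so at most 5 can be filled.
An assignment achieving 5: Wed-PM→Ivanova, Thu-AM→Beaumont, Thu-PM→Rivera, Fri-PM→Watson, Sat-AM→Rivera.
Loads: Beaumont 1/1, Rivera 2/2, Ivanova 1/1, Watson 1/1.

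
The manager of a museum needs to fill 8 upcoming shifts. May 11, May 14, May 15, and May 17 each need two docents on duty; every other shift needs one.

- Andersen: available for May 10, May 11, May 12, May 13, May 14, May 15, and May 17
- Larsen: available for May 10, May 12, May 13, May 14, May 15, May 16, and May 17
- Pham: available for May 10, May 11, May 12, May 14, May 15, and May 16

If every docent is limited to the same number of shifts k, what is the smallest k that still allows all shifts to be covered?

4

With 3 docents and 12 worker-slots to fill, someone must work at least ⌈12/3⌉ = 4 shifts, so k ≥ 4.
k = 4 works: May 10→Andersen, May 11→Andersen+Pham, May 12→Pham, May 13→Andersen, May 14→Larsen+Pham, May 15→Larsen+Pham, May 16→Larsen, May 17→Andersen+Larsen.
Loads: Andersen 4, Larsen 4, Pham 4 — all ≤ 4.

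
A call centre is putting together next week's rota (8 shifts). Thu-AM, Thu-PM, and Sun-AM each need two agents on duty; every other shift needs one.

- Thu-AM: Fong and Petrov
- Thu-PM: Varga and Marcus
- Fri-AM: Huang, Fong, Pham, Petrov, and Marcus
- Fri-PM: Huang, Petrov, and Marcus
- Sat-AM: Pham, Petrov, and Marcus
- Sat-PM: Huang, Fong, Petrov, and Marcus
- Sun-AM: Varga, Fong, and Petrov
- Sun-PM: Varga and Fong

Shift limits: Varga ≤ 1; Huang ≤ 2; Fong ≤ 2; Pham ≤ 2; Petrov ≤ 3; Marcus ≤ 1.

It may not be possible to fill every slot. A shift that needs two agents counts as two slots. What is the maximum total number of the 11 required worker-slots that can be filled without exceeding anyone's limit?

10

Total capacity across all agents is 1+2+2+2+3+1 = 11, and 11 slots are needed, so at most 11 can be filled.
Shifts {Thu-AM, Thu-PM, Sun-AM, Sun-PM} need 7 slots but only Varga, Fong, Petrov, and Marcus are available for them, supplying at most 6 — so at least 1 slot must go unfilled.
An assignment achieving 10: Thu-AM→Fong+Petrov, Thu-PM→Varga+Marcus, Fri-AM→Pham, Fri-PM→Huang, Sat-AM→Pham, Sat-PM→Huang, Sun-AM→Petrov, Sun-PM→Fong.
Loads: Varga 1/1, Huang 2/2, Fong 2/2, Pham 2/2, Petrov 2/3, Marcus 1/1.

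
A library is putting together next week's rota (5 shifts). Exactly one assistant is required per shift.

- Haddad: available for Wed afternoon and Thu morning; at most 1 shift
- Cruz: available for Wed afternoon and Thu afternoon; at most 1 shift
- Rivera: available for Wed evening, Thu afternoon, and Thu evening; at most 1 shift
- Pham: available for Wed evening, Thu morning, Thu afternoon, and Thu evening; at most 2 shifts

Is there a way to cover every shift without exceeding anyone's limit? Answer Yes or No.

One valid schedule: Wed afternoon→Haddad, Wed evening→Rivera, Thu morning→Pham, Thu afternoon→Cruz, Thu evening→Pham.
Loads: Haddad 1/1, Cruz 1/1, Rivera 1/1, Pham 2/2 — all within limits.

Yes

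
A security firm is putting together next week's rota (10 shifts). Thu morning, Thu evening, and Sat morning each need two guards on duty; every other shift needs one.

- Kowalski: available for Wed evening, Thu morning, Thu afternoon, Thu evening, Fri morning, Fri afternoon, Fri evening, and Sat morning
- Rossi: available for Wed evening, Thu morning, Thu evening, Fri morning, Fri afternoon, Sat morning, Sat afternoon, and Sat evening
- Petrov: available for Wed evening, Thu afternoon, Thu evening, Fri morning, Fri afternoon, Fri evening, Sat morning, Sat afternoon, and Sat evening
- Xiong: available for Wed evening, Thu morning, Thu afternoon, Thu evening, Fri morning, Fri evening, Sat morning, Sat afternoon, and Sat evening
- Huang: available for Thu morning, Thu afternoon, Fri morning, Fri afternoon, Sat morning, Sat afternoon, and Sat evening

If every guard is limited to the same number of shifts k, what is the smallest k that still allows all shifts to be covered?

With 5 guards and 13 worker-slots to fill, someone must work at least ⌈13/5⌉ = 3 shifts, so k ≥ 3.
k = 3 works: Wed evening→Kowalski, Thu morning→Xiong+Huang, Thu afternoon→Kowalski, Thu evening→Petrov+Xiong, Fri morning→Petrov, Fri afternoon→Rossi, Fri evening→Kowalski, Sat morning→Petrov+Xiong, Sat afternoon→Rossi, Sat evening→Rossi.
Loads: Kowalski 3, Rossi 3, Petrov 3, Xiong 3, Huang 1 — all ≤ 3.

3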